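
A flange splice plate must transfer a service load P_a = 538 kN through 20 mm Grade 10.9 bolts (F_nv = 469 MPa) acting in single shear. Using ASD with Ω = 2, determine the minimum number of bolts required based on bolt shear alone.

A_b = π·20²/4 = 314.2 mm².
Per-bolt allowable strength R_n/Ω = 469 × 314.2 × 1 / 1000 / 2 = 73.67 kN.
n ≥ 538 / 73.67 = 7.303 → use 8 bolts.

8 bolts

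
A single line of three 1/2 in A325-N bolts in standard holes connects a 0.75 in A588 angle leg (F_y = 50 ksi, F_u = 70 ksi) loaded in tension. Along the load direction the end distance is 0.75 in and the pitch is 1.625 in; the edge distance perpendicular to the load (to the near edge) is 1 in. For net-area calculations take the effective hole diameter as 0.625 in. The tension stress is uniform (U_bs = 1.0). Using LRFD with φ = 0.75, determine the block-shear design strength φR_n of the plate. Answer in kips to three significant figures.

Shear plane L_v = 0.75 + 2·1.625 = 4 in; A_gv = 4 × 0.75 = 3 in².
A_nv = (4 − 2.5·0.625) × 0.75 = 1.828 in².
A_nt = (1 − 0.5·0.625) × 0.75 = 0.5156 in².
0.6 F_u A_nv = 76.78 kips; 0.6 F_y A_gv = 90 kips → shear rupture governs the shear term.
R_n = 76.78 + 1.0 × 70 × 0.5156 = 112.9 kips.
Design strength φR_n = 0.75 × 112.9 = 84.7 kips.

84.7 kips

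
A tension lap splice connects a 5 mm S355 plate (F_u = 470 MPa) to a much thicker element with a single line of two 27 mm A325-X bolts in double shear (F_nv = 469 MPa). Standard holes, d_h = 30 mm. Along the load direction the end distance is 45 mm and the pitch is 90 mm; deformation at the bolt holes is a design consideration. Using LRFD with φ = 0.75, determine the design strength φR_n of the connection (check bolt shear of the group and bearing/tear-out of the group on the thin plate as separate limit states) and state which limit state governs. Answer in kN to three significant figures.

178 kN (bearing governs)

Bolt shear: A_b = π·27²/4 = 572.6 mm²; R_n = 469 × 572.6 × 2 × 2 / 1000 = 1074 kN → 0.75 × 1074 = 806 kN.
Bearing (1.2 l_c t F_u ≤ 2.4 d t F_u): upper limit = 2.4·27·5·470 / 1000 = 152.3 kN.
  Edge l_c = 45 − 30/2 = 30 → r_n = 84.6 kN; interior l_c = 90 − 30 = 60 → r_n = 152.3 kN.
  R_n,bearing = 1·84.6 + 1·152.3 = 236.9 kN → 0.75 × 236.9 = 178 kN.
Bearing governs: 178 kN.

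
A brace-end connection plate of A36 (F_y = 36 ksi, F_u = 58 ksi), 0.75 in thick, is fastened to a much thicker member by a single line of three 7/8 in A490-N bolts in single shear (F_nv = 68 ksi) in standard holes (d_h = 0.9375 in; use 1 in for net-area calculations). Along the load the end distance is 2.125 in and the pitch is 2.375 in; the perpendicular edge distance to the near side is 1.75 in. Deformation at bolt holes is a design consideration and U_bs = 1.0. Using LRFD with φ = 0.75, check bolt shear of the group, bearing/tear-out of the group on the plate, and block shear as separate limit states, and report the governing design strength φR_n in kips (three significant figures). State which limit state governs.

92 kips (bolt shear governs)

Bolt shear: A_b = π·0.875²/4 = 0.6013 in²; R_n = 68 × 0.6013 × 3 × 1 = 122.7 kips → 0.75 × 122.7 = 92 kips.
Bearing: edge l_c = 1.656, r_n = 86.46 kips; interior l_c = 1.438, r_n = 75.04 kips; R_n = 86.46 + 2·75.04 = 236.5 kips → 177 kips.
Block shear: A_gv = 5.156, A_nv = 3.281, A_nt = 0.9375 in²; R_n = min(0.6F_uA_nv, 0.6F_yA_gv) + U_bs·F_u·A_nt = 165.8 kips → 124 kips.
Bolt shear governs: 92 kips.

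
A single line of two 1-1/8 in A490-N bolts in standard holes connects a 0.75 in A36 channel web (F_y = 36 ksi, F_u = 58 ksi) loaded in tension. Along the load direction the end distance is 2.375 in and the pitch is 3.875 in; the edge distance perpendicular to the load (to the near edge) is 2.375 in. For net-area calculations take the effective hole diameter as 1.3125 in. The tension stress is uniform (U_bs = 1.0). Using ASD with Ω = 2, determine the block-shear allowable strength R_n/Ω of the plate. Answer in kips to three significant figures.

Shear plane L_v = 2.375 + 1·3.875 = 6.25 in; A_gv = 6.25 × 0.75 = 4.688 in².
A_nv = (6.25 − 1.5·1.3125) × 0.75 = 3.211 in².
A_nt = (2.375 − 0.5·1.3125) × 0.75 = 1.289 in².
0.6 F_u A_nv = 111.7 kips; 0.6 F_y A_gv = 101.2 kips → shear yielding governs the shear term.
R_n = 101.2 + 1.0 × 58 × 1.289 = 176 kips.
Allowable strength R_n/Ω = 176 / 2 = 88 kips.

88 kips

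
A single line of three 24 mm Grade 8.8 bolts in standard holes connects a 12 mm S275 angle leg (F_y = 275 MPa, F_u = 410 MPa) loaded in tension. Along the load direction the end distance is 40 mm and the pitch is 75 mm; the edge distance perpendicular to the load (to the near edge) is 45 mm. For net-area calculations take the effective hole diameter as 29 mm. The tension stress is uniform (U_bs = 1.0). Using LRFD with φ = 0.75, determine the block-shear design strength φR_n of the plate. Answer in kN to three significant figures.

373 kN

Shear plane L_v = 40 + 2·75 = 190 mm; A_gv = 190 × 12 = 2280 mm².
A_nv = (190 − 2.5·29) × 12 = 1410 mm².
A_nt = (45 − 0.5·29) × 12 = 366 mm².
0.6 F_u A_nv = 346.9 kN; 0.6 F_y A_gv = 376.2 kN → shear rupture governs the shear term.
R_n = 346.9 + 1.0 × 410 × 366 / 1000 = 496.9 kN.
Design strength φR_n = 0.75 × 496.9 = 373 kN.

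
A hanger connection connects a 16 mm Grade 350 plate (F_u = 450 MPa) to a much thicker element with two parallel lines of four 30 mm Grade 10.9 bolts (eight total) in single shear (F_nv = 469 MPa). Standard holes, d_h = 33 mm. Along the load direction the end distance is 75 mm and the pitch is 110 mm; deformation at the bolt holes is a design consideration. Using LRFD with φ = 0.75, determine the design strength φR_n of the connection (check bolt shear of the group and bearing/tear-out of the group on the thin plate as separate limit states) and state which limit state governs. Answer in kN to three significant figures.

Bolt shear: A_b = π·30²/4 = 706.9 mm²; R_n = 469 × 706.9 × 8 × 1 / 1000 = 2652 kN → 0.75 × 2652 = 1990 kN.
Bearing (1.2 l_c t F_u ≤ 2.4 d t F_u): upper limit = 2.4·30·16·450 / 1000 = 518.4 kN.
  Edge l_c = 75 − 33/2 = 58.5 → r_n = 505.4 kN; interior l_c = 110 − 33 = 77 → r_n = 518.4 kN.
  R_n,bearing = 2·505.4 + 6·518.4 = 4121 kN → 0.75 × 4121 = 3090 kN.
Bolt shear governs: 1990 kN.

1990 kN (bolt shear governs)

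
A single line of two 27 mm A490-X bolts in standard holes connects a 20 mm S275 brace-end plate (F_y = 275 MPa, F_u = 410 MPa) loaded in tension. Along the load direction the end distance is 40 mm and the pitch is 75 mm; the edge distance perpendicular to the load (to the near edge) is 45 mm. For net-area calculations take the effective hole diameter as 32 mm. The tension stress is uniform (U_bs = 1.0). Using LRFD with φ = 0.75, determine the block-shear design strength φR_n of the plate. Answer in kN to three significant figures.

426 kN

Shear plane L_v = 40 + 1·75 = 115 mm; A_gv = 115 × 20 = 2300 mm².
A_nv = (115 − 1.5·32) × 20 = 1340 mm².
A_nt = (45 − 0.5·32) × 20 = 580 mm².
0.6 F_u A_nv = 329.6 kN; 0.6 F_y A_gv = 379.5 kN → shear rupture governs the shear term.
R_n = 329.6 + 1.0 × 410 × 580 / 1000 = 567.4 kN.
Design strength φR_n = 0.75 × 567.4 = 426 kN.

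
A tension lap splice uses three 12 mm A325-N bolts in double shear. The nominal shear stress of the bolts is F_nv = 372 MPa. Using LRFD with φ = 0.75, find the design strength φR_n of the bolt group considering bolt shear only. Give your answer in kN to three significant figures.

189 kN

A_b = π × 12² / 4 = 113.1 mm².
R_n = F_nv · A_b · n · n_s = 372 × 113.1 × 3 × 2 / 1000 = 252.4 kN.
Design strength φR_n = 0.75 × 252.4 = 189 kN.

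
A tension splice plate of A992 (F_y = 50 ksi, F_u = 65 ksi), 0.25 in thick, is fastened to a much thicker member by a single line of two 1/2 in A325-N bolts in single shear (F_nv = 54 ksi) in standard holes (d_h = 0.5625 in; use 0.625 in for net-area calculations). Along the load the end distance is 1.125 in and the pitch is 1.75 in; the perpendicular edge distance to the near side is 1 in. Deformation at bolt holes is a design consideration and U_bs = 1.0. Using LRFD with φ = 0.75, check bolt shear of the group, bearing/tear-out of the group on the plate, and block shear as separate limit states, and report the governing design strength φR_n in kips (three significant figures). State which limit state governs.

15.9 kips (bolt shear governs)

Bolt shear: A_b = π·0.5²/4 = 0.1963 in²; R_n = 54 × 0.1963 × 2 × 1 = 21.21 kips → 0.75 × 21.21 = 15.9 kips.
Bearing: edge l_c = 0.8438, r_n = 16.45 kips; interior l_c = 1.188, r_n = 19.5 kips; R_n = 16.45 + 1·19.5 = 35.95 kips → 27 kips.
Block shear: A_gv = 0.7188, A_nv = 0.4844, A_nt = 0.1719 in²; R_n = min(0.6F_uA_nv, 0.6F_yA_gv) + U_bs·F_u·A_nt = 30.06 kips → 22.5 kips.
Bolt shear governs: 15.9 kips.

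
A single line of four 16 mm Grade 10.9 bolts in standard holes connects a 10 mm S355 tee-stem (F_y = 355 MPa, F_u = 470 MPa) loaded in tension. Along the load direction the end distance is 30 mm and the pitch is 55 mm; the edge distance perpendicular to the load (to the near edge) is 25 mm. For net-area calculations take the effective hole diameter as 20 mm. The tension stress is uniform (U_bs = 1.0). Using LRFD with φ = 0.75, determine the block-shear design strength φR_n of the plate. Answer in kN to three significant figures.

Shear plane L_v = 30 + 3·55 = 195 mm; A_gv = 195 × 10 = 1950 mm².
A_nv = (195 − 3.5·20) × 10 = 1250 mm².
A_nt = (25 − 0.5·20) × 10 = 150 mm².
0.6 F_u A_nv = 352.5 kN; 0.6 F_y A_gv = 415.4 kN → shear rupture governs the shear term.
R_n = 352.5 + 1.0 × 470 × 150 / 1000 = 423 kN.
Design strength φR_n = 0.75 × 423 = 317 kN.

317 kN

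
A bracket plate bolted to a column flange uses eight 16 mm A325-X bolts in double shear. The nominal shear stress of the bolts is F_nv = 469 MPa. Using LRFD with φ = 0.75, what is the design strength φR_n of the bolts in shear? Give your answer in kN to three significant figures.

1130 kN

A_b = π × 16² / 4 = 201.1 mm².
R_n = F_nv · A_b · n · n_s = 469 × 201.1 × 8 × 2 / 1000 = 1509 kN.
Design strength φR_n = 0.75 × 1509 = 1130 kN.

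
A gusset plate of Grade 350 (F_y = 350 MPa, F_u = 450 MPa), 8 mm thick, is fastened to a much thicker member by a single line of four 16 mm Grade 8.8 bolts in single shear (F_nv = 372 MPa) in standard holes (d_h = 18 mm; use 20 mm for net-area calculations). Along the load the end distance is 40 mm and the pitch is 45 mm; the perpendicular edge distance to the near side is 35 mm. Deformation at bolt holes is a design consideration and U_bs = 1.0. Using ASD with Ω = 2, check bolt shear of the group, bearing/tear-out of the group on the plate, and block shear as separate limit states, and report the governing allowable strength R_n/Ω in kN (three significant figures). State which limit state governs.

Bolt shear: A_b = π·16²/4 = 201.1 mm²; R_n = 372 × 201.1 × 4 × 1 / 1000 = 299.2 kN → 299.2 / 2 = 150 kN.
Bearing: edge l_c = 31, r_n = 133.9 kN; interior l_c = 27, r_n = 116.6 kN; R_n = 133.9 + 3·116.6 = 483.8 kN → 242 kN.
Block shear: A_gv = 1400, A_nv = 840, A_nt = 200 mm²; R_n = min(0.6F_uA_nv, 0.6F_yA_gv) + U_bs·F_u·A_nt = 316.8 kN → 158 kN.
Bolt shear governs: 150 kN.

150 kN (bolt shear governs)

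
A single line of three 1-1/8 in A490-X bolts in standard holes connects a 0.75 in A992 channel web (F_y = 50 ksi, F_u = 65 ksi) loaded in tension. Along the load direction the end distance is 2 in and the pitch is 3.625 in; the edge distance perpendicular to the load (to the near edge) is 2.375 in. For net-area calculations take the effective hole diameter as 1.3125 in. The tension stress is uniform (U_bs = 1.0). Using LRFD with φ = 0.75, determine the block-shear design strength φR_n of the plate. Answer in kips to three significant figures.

Shear plane L_v = 2 + 2·3.625 = 9.25 in; A_gv = 9.25 × 0.75 = 6.938 in².
A_nv = (9.25 − 2.5·1.3125) × 0.75 = 4.477 in².
A_nt = (2.375 − 0.5·1.3125) × 0.75 = 1.289 in².
0.6 F_u A_nv = 174.6 kips; 0.6 F_y A_gv = 208.1 kips → shear rupture governs the shear term.
R_n = 174.6 + 1.0 × 65 × 1.289 = 258.4 kips.
Design strength φR_n = 0.75 × 258.4 = 194 kips.

194 kips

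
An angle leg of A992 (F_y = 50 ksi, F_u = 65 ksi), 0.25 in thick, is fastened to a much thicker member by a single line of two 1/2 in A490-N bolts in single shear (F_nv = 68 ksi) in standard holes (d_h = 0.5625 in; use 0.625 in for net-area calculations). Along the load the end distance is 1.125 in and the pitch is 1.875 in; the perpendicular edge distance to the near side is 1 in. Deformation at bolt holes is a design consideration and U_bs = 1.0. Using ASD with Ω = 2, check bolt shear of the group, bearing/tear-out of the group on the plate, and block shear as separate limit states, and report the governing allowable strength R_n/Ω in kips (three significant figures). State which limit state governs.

Bolt shear: A_b = π·0.5²/4 = 0.1963 in²; R_n = 68 × 0.1963 × 2 × 1 = 26.7 kips → 26.7 / 2 = 13.4 kips.
Bearing: edge l_c = 0.8438, r_n = 16.45 kips; interior l_c = 1.312, r_n = 19.5 kips; R_n = 16.45 + 1·19.5 = 35.95 kips → 18 kips.
Block shear: A_gv = 0.75, A_nv = 0.5156, A_nt = 0.1719 in²; R_n = min(0.6F_uA_nv, 0.6F_yA_gv) + U_bs·F_u·A_nt = 31.28 kips → 15.6 kips.
Bolt shear governs: 13.4 kips.

13.4 kips (bolt shear governs)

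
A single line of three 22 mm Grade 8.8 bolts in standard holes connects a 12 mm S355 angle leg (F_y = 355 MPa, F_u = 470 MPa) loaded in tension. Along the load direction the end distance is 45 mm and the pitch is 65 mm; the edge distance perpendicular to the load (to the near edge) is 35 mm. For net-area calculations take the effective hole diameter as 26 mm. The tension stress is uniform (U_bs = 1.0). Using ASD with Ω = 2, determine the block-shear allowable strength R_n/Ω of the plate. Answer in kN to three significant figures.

248 kN

Shear plane L_v = 45 + 2·65 = 175 mm; A_gv = 175 × 12 = 2100 mm².
A_nv = (175 − 2.5·26) × 12 = 1320 mm².
A_nt = (35 − 0.5·26) × 12 = 264 mm².
0.6 F_u A_nv = 372.2 kN; 0.6 F_y A_gv = 447.3 kN → shear rupture governs the shear term.
R_n = 372.2 + 1.0 × 470 × 264 / 1000 = 496.3 kN.
Allowable strength R_n/Ω = 496.3 / 2 = 248 kN.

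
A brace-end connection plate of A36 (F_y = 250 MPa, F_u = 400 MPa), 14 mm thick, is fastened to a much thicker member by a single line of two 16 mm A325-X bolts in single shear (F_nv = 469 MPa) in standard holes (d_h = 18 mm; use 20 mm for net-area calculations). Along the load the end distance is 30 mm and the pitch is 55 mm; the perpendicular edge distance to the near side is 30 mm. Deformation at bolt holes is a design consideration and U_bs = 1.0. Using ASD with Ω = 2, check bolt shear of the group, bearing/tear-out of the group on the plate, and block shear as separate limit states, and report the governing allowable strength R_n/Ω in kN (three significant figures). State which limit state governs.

94.3 kN (bolt shear governs)

Bolt shear: A_b = π·16²/4 = 201.1 mm²; R_n = 469 × 201.1 × 2 × 1 / 1000 = 188.6 kN → 188.6 / 2 = 94.3 kN.
Bearing: edge l_c = 21, r_n = 141.1 kN; interior l_c = 37, r_n = 215 kN; R_n = 141.1 + 1·215 = 356.2 kN → 178 kN.
Block shear: A_gv = 1190, A_nv = 770, A_nt = 280 mm²; R_n = min(0.6F_uA_nv, 0.6F_yA_gv) + U_bs·F_u·A_nt = 290.5 kN → 145 kN.
Bolt shear governs: 94.3 kN.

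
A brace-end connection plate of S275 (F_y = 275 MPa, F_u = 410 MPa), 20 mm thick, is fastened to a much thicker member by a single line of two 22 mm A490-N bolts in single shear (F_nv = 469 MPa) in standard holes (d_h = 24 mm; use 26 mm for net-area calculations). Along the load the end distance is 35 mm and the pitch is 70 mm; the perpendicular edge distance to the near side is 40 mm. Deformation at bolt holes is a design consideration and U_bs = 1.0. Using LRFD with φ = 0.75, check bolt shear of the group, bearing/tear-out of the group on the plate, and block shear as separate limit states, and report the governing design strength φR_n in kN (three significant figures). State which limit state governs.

267 kN (bolt shear governs)

Bolt shear: A_b = π·22²/4 = 380.1 mm²; R_n = 469 × 380.1 × 2 × 1 / 1000 = 356.6 kN → 0.75 × 356.6 = 267 kN.
Bearing: edge l_c = 23, r_n = 226.3 kN; interior l_c = 46, r_n = 433 kN; R_n = 226.3 + 1·433 = 659.3 kN → 494 kN.
Block shear: A_gv = 2100, A_nv = 1320, A_nt = 540 mm²; R_n = min(0.6F_uA_nv, 0.6F_yA_gv) + U_bs·F_u·A_nt = 546.1 kN → 410 kN.
Bolt shear governs: 267 kN.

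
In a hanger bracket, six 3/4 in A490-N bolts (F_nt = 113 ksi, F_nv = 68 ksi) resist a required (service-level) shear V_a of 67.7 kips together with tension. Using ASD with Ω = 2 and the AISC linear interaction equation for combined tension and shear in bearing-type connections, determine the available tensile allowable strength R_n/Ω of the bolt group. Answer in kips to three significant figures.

A_b = π·0.75²/4 = 0.4418 in²; f_rv = 67.7 / (6 × 0.4418) = 25.54 ksi.
F'_nt = 1.3 F_nt − (Ω F_nt / F_nv) f_rv = 1.3·113 − (2·113/68)·25.54 = 62.02 ksi, capped at F_nt → F'_nt = 62.02 ksi.
R_n = F'_nt · A_b · n = 62.02 × 0.4418 × 6 = 164.4 kips.
Allowable strength R_n/Ω = 164.4 / 2 = 82.2 kips.

82.2 kips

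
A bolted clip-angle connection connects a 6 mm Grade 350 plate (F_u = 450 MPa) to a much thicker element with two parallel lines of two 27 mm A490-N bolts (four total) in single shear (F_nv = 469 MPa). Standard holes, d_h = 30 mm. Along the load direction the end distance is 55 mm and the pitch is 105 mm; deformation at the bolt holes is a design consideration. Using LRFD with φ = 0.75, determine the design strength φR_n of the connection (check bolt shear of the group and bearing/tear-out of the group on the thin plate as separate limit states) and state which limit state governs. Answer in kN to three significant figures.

Bolt shear: A_b = π·27²/4 = 572.6 mm²; R_n = 469 × 572.6 × 4 × 1 / 1000 = 1074 kN → 0.75 × 1074 = 806 kN.
Bearing (1.2 l_c t F_u ≤ 2.4 d t F_u): upper limit = 2.4·27·6·450 / 1000 = 175 kN.
  Edge l_c = 55 − 30/2 = 40 → r_n = 129.6 kN; interior l_c = 105 − 30 = 75 → r_n = 175 kN.
  R_n,bearing = 2·129.6 + 2·175 = 609.1 kN → 0.75 × 609.1 = 457 kN.
Bearing governs: 457 kN.

457 kN (bearing governs)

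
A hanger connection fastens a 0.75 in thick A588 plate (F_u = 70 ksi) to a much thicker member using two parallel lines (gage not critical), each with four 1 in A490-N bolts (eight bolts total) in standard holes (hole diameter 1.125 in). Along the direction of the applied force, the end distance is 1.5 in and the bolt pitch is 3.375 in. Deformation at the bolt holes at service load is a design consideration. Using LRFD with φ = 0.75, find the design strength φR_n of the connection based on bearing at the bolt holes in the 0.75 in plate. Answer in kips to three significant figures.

Per bolt r_n = 1.2 l_c t F_u ≤ 2.4 d t F_u; upper limit = 2.4 × 1 × 0.75 × 70 = 126 kips.
Edge bolt: l_c = 1.5 − 1.125/2 = 0.9375 in → 1.2 × 0.9375 × 0.75 × 70 = 59.06 → r_n = 59.06 kips.
Interior bolts: l_c = 3.375 − 1.125 = 2.25 in → 1.2 × 2.25 × 0.75 × 70 = 141.8 → r_n = 126 kips.
R_n = 2 × 59.06 + 6 × 126 = 874.1 kips.
Design strength φR_n = 0.75 × 874.1 = 656 kips.

656 kips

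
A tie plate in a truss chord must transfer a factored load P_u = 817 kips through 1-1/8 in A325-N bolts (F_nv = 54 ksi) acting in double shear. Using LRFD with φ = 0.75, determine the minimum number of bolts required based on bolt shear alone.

11 bolts

A_b = π·1.125²/4 = 0.994 in².
Per-bolt design strength φR_n = 0.75 × 54 × 0.994 × 2 = 80.52 kips.
n ≥ 817 / 80.52 = 10.15 → use 11 bolts.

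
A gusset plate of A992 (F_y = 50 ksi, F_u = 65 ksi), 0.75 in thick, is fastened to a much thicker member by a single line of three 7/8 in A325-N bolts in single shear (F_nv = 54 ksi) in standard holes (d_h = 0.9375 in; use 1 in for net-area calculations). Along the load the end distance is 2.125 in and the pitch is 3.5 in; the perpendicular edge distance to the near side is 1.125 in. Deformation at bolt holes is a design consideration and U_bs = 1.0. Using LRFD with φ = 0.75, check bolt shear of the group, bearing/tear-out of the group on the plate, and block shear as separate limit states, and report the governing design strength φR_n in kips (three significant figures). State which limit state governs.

Bolt shear: A_b = π·0.875²/4 = 0.6013 in²; R_n = 54 × 0.6013 × 3 × 1 = 97.41 kips → 0.75 × 97.41 = 73.1 kips.
Bearing: edge l_c = 1.656, r_n = 96.89 kips; interior l_c = 2.562, r_n = 102.4 kips; R_n = 96.89 + 2·102.4 = 301.6 kips → 226 kips.
Block shear: A_gv = 6.844, A_nv = 4.969, A_nt = 0.4688 in²; R_n = min(0.6F_uA_nv, 0.6F_yA_gv) + U_bs·F_u·A_nt = 224.2 kips → 168 kips.
Bolt shear governs: 73.1 kips.

73.1 kips (bolt shear governs)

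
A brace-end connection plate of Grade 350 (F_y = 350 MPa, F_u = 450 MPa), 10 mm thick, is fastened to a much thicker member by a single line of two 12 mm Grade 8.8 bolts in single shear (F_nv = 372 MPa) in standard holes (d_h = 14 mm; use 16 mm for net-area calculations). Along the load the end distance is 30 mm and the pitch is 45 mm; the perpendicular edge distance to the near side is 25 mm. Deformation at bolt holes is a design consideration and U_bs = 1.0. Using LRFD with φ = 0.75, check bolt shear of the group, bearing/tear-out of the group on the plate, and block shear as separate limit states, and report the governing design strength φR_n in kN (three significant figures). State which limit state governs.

Bolt shear: A_b = π·12²/4 = 113.1 mm²; R_n = 372 × 113.1 × 2 × 1 / 1000 = 84.14 kN → 0.75 × 84.14 = 63.1 kN.
Bearing: edge l_c = 23, r_n = 124.2 kN; interior l_c = 31, r_n = 129.6 kN; R_n = 124.2 + 1·129.6 = 253.8 kN → 190 kN.
Block shear: A_gv = 750, A_nv = 510, A_nt = 170 mm²; R_n = min(0.6F_uA_nv, 0.6F_yA_gv) + U_bs·F_u·A_nt = 214.2 kN → 161 kN.
Bolt shear governs: 63.1 kN.

63.1 kN (bolt shear governs)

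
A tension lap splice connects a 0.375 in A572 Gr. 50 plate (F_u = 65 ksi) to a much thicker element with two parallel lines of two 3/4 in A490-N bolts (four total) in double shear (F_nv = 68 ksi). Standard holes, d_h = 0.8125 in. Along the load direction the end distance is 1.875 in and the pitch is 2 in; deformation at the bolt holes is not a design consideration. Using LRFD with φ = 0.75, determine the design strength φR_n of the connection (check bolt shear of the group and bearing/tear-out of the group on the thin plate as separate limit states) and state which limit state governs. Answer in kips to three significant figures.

Bolt shear: A_b = π·0.75²/4 = 0.4418 in²; R_n = 68 × 0.4418 × 4 × 2 = 240.3 kips → 0.75 × 240.3 = 180 kips.
Bearing (1.5 l_c t F_u ≤ 3.0 d t F_u): upper limit = 3.0·0.75·0.375·65 = 54.84 kips.
  Edge l_c = 1.875 − 0.8125/2 = 1.469 → r_n = 53.7 kips; interior l_c = 2 − 0.8125 = 1.188 → r_n = 43.42 kips.
  R_n,bearing = 2·53.7 + 2·43.42 = 194.2 kips → 0.75 × 194.2 = 146 kips.
Bearing governs: 146 kips.

146 kips (bearing governs)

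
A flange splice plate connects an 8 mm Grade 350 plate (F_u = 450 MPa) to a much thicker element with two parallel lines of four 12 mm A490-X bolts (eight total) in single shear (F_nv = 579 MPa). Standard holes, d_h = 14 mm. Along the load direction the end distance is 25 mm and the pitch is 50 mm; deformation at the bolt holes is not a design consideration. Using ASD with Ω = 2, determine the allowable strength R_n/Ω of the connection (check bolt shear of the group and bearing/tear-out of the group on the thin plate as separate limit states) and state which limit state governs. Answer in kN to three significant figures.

262 kN (bolt shear governs)

Bolt shear: A_b = π·12²/4 = 113.1 mm²; R_n = 579 × 113.1 × 8 × 1 / 1000 = 523.9 kN → 523.9 / 2 = 262 kN.
Bearing (1.5 l_c t F_u ≤ 3.0 d t F_u): upper limit = 3.0·12·8·450 / 1000 = 129.6 kN.
  Edge l_c = 25 − 14/2 = 18 → r_n = 97.2 kN; interior l_c = 50 − 14 = 36 → r_n = 129.6 kN.
  R_n,bearing = 2·97.2 + 6·129.6 = 972 kN → 972 / 2 = 486 kN.
Bolt shear governs: 262 kN.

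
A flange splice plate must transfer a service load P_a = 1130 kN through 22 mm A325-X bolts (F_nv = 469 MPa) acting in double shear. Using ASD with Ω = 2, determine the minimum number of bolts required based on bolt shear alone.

A_b = π·22²/4 = 380.1 mm².
Per-bolt allowable strength R_n/Ω = 469 × 380.1 × 2 / 1000 / 2 = 178.3 kN.
n ≥ 1130 / 178.3 = 6.338 → use 7 bolts.

7 bolts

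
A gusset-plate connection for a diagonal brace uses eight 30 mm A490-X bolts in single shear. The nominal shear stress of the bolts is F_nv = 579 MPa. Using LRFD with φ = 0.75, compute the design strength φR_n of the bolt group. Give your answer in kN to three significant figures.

2460 kN

A_b = π × 30² / 4 = 706.9 mm².
R_n = F_nv · A_b · n · n_s = 579 × 706.9 × 8 × 1 / 1000 = 3274 kN.
Design strength φR_n = 0.75 × 3274 = 2460 kN.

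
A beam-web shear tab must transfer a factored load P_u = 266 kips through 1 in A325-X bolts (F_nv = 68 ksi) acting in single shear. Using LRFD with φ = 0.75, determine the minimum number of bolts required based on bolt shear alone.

A_b = π·1²/4 = 0.7854 in².
Per-bolt design strength φR_n = 0.75 × 68 × 0.7854 × 1 = 40.06 kips.
n ≥ 266 / 40.06 = 6.641 → use 7 bolts.

7 bolts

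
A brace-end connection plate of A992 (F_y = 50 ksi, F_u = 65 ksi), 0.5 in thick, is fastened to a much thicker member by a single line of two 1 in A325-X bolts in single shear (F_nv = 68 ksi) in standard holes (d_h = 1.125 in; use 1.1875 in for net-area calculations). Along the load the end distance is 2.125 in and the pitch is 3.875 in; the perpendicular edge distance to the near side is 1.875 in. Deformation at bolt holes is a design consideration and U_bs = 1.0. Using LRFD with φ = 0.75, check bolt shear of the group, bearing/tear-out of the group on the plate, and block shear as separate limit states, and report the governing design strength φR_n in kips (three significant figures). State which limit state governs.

Bolt shear: A_b = π·1²/4 = 0.7854 in²; R_n = 68 × 0.7854 × 2 × 1 = 106.8 kips → 0.75 × 106.8 = 80.1 kips.
Bearing: edge l_c = 1.562, r_n = 60.94 kips; interior l_c = 2.75, r_n = 78 kips; R_n = 60.94 + 1·78 = 138.9 kips → 104 kips.
Block shear: A_gv = 3, A_nv = 2.109, A_nt = 0.6406 in²; R_n = min(0.6F_uA_nv, 0.6F_yA_gv) + U_bs·F_u·A_nt = 123.9 kips → 92.9 kips.
Bolt shear governs: 80.1 kips.

80.1 kips (bolt shear governs)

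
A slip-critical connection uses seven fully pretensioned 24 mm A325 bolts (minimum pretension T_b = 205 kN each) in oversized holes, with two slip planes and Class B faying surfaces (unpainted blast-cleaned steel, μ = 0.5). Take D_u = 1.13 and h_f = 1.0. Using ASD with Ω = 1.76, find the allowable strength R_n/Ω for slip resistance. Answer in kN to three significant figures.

R_n = μ · D_u · h_f · T_b · n_s · n_b = 0.5 × 1.13 × 1.0 × 205 × 2 × 7 = 1622 kN.
Allowable strength R_n/Ω = 1622 / 1.76 = 921 kN.

921 kN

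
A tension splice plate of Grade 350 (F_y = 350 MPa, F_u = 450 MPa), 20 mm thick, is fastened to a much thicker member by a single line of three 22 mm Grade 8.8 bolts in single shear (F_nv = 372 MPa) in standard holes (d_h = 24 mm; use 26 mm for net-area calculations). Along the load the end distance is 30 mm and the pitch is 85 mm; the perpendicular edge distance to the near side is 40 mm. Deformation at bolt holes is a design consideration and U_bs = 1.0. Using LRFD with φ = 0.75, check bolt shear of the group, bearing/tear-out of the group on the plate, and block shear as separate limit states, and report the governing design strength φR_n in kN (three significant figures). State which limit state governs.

318 kN (bolt shear governs)

Bolt shear: A_b = π·22²/4 = 380.1 mm²; R_n = 372 × 380.1 × 3 × 1 / 1000 = 424.2 kN → 0.75 × 424.2 = 318 kN.
Bearing: edge l_c = 18, r_n = 194.4 kN; interior l_c = 61, r_n = 475.2 kN; R_n = 194.4 + 2·475.2 = 1145 kN → 859 kN.
Block shear: A_gv = 4000, A_nv = 2700, A_nt = 540 mm²; R_n = min(0.6F_uA_nv, 0.6F_yA_gv) + U_bs·F_u·A_nt = 972 kN → 729 kN.
Bolt shear governs: 318 kN.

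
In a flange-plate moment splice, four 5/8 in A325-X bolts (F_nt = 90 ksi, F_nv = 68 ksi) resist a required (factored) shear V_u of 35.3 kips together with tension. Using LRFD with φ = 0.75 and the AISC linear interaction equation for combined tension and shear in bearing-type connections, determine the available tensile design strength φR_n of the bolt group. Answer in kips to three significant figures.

A_b = π·0.625²/4 = 0.3068 in²; f_rv = 35.3 / (4 × 0.3068) = 28.77 ksi.
F'_nt = 1.3 F_nt − (F_nt / φF_nv) f_rv = 1.3·90 − (90/(0.75·68))·28.77 = 66.24 ksi, capped at F_nt → F'_nt = 66.24 ksi.
R_n = F'_nt · A_b · n = 66.24 × 0.3068 × 4 = 81.29 kips.
Design strength φR_n = 0.75 × 81.29 = 61 kips.

61 kips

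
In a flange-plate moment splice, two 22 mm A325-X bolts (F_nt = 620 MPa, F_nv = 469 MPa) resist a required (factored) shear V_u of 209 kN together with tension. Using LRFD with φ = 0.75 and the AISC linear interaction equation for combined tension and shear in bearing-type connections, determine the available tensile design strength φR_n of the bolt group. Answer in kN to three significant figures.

183 kN

A_b = π·22²/4 = 380.1 mm²; f_rv = 209 × 1000 / (2 × 380.1) = 274.9 MPa.
F'_nt = 1.3 F_nt − (F_nt / φF_nv) f_rv = 1.3·620 − (620/(0.75·469))·274.9 = 321.4 MPa, capped at F_nt → F'_nt = 321.4 MPa.
R_n = F'_nt · A_b · n = 321.4 × 380.1 × 2 / 1000 = 244.4 kN.
Design strength φR_n = 0.75 × 244.4 = 183 kN.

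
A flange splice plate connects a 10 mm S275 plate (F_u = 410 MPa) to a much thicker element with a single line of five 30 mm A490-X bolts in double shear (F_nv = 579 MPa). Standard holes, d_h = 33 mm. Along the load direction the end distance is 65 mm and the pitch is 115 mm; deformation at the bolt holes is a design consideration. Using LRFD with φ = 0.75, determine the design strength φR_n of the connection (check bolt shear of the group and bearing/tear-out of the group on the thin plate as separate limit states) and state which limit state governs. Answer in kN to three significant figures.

1060 kN (bearing governs)

Bolt shear: A_b = π·30²/4 = 706.9 mm²; R_n = 579 × 706.9 × 5 × 2 / 1000 = 4093 kN → 0.75 × 4093 = 3070 kN.
Bearing (1.2 l_c t F_u ≤ 2.4 d t F_u): upper limit = 2.4·30·10·410 / 1000 = 295.2 kN.
  Edge l_c = 65 − 33/2 = 48.5 → r_n = 238.6 kN; interior l_c = 115 − 33 = 82 → r_n = 295.2 kN.
  R_n,bearing = 1·238.6 + 4·295.2 = 1419 kN → 0.75 × 1419 = 1060 kN.
Bearing governs: 1060 kN.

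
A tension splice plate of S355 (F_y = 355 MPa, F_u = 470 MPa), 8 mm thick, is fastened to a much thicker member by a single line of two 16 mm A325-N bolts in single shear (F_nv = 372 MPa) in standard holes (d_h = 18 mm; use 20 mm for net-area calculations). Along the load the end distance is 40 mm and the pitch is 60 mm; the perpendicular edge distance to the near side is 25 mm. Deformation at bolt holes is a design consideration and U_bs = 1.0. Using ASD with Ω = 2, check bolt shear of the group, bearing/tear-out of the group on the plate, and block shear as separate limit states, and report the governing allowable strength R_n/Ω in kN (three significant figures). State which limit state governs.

Bolt shear: A_b = π·16²/4 = 201.1 mm²; R_n = 372 × 201.1 × 2 × 1 / 1000 = 149.6 kN → 149.6 / 2 = 74.8 kN.
Bearing: edge l_c = 31, r_n = 139.9 kN; interior l_c = 42, r_n = 144.4 kN; R_n = 139.9 + 1·144.4 = 284.3 kN → 142 kN.
Block shear: A_gv = 800, A_nv = 560, A_nt = 120 mm²; R_n = min(0.6F_uA_nv, 0.6F_yA_gv) + U_bs·F_u·A_nt = 214.3 kN → 107 kN.
Bolt shear governs: 74.8 kN.

74.8 kN (bolt shear governs)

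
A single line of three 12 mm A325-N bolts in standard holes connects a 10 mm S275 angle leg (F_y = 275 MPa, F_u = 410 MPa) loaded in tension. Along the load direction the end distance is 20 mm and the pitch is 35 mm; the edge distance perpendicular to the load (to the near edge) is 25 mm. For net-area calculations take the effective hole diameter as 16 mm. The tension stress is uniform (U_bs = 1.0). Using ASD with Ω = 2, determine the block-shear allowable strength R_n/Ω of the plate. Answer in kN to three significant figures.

96.3 kN

Shear plane L_v = 20 + 2·35 = 90 mm; A_gv = 90 × 10 = 900 mm².
A_nv = (90 − 2.5·16) × 10 = 500 mm².
A_nt = (25 − 0.5·16) × 10 = 170 mm².
0.6 F_u A_nv = 123 kN; 0.6 F_y A_gv = 148.5 kN → shear rupture governs the shear term.
R_n = 123 + 1.0 × 410 × 170 / 1000 = 192.7 kN.
Allowable strength R_n/Ω = 192.7 / 2 = 96.3 kN.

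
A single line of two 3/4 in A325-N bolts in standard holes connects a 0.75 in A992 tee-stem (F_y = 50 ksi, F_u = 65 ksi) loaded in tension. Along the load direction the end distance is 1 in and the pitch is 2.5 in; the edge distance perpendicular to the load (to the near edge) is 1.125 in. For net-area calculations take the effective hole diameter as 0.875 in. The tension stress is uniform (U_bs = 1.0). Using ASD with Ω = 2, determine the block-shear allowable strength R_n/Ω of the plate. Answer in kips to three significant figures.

Shear plane L_v = 1 + 1·2.5 = 3.5 in; A_gv = 3.5 × 0.75 = 2.625 in².
A_nv = (3.5 − 1.5·0.875) × 0.75 = 1.641 in².
A_nt = (1.125 − 0.5·0.875) × 0.75 = 0.5156 in².
0.6 F_u A_nv = 63.98 kips; 0.6 F_y A_gv = 78.75 kips → shear rupture governs the shear term.
R_n = 63.98 + 1.0 × 65 × 0.5156 = 97.5 kips.
Allowable strength R_n/Ω = 97.5 / 2 = 48.8 kips.

48.8 kips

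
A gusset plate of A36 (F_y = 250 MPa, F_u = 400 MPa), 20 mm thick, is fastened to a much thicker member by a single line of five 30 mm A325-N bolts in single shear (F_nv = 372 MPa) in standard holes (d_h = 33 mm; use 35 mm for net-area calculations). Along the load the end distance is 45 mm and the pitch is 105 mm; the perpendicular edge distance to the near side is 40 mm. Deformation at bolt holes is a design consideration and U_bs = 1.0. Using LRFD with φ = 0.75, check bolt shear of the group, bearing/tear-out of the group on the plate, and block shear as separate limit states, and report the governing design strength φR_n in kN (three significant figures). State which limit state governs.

Bolt shear: A_b = π·30²/4 = 706.9 mm²; R_n = 372 × 706.9 × 5 × 1 / 1000 = 1315 kN → 0.75 × 1315 = 986 kN.
Bearing: edge l_c = 28.5, r_n = 273.6 kN; interior l_c = 72, r_n = 576 kN; R_n = 273.6 + 4·576 = 2578 kN → 1930 kN.
Block shear: A_gv = 9300, A_nv = 6150, A_nt = 450 mm²; R_n = min(0.6F_uA_nv, 0.6F_yA_gv) + U_bs·F_u·A_nt = 1575 kN → 1180 kN.
Bolt shear governs: 986 kN.

986 kN (bolt shear governs)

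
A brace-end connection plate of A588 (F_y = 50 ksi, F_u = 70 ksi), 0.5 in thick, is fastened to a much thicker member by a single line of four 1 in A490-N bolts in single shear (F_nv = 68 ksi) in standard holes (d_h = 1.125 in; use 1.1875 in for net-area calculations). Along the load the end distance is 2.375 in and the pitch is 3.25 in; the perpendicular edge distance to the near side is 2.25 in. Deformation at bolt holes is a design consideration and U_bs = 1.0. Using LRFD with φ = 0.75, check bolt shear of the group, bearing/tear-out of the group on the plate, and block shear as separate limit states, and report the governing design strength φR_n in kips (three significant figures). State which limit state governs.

Bolt shear: A_b = π·1²/4 = 0.7854 in²; R_n = 68 × 0.7854 × 4 × 1 = 213.6 kips → 0.75 × 213.6 = 160 kips.
Bearing: edge l_c = 1.812, r_n = 76.12 kips; interior l_c = 2.125, r_n = 84 kips; R_n = 76.12 + 3·84 = 328.1 kips → 246 kips.
Block shear: A_gv = 6.062, A_nv = 3.984, A_nt = 0.8281 in²; R_n = min(0.6F_uA_nv, 0.6F_yA_gv) + U_bs·F_u·A_nt = 225.3 kips → 169 kips.
Bolt shear governs: 160 kips.

160 kips (bolt shear governs)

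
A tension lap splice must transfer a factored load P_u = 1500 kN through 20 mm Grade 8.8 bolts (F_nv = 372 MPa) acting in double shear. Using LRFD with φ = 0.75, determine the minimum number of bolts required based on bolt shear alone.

A_b = π·20²/4 = 314.2 mm².
Per-bolt design strength φR_n = 0.75 × 372 × 314.2 × 2 / 1000 = 175.3 kN.
n ≥ 1500 / 175.3 = 8.557 → use 9 bolts.

9 bolts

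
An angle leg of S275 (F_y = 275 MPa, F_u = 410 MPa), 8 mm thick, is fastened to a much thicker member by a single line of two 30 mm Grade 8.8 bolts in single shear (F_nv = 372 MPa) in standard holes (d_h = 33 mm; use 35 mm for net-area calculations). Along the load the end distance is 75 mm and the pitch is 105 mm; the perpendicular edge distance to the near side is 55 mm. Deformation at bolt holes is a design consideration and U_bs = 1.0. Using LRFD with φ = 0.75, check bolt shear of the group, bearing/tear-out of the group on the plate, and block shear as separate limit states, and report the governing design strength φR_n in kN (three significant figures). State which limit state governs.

Bolt shear: A_b = π·30²/4 = 706.9 mm²; R_n = 372 × 706.9 × 2 × 1 / 1000 = 525.9 kN → 0.75 × 525.9 = 394 kN.
Bearing: edge l_c = 58.5, r_n = 230.3 kN; interior l_c = 72, r_n = 236.2 kN; R_n = 230.3 + 1·236.2 = 466.4 kN → 350 kN.
Block shear: A_gv = 1440, A_nv = 1020, A_nt = 300 mm²; R_n = min(0.6F_uA_nv, 0.6F_yA_gv) + U_bs·F_u·A_nt = 360.6 kN → 270 kN.
Block shear governs: 270 kN.

270 kN (block shear governs)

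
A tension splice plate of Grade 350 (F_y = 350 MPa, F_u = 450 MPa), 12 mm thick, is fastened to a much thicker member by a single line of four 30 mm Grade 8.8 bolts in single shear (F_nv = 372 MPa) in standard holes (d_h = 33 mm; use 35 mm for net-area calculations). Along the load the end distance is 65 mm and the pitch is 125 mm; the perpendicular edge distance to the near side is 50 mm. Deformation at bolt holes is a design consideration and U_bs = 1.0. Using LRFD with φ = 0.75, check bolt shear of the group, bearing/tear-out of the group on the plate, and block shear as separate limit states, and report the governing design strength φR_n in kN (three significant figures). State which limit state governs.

789 kN (bolt shear governs)

Bolt shear: A_b = π·30²/4 = 706.9 mm²; R_n = 372 × 706.9 × 4 × 1 / 1000 = 1052 kN → 0.75 × 1052 = 789 kN.
Bearing: edge l_c = 48.5, r_n = 314.3 kN; interior l_c = 92, r_n = 388.8 kN; R_n = 314.3 + 3·388.8 = 1481 kN → 1110 kN.
Block shear: A_gv = 5280, A_nv = 3810, A_nt = 390 mm²; R_n = min(0.6F_uA_nv, 0.6F_yA_gv) + U_bs·F_u·A_nt = 1204 kN → 903 kN.
Bolt shear governs: 789 kN.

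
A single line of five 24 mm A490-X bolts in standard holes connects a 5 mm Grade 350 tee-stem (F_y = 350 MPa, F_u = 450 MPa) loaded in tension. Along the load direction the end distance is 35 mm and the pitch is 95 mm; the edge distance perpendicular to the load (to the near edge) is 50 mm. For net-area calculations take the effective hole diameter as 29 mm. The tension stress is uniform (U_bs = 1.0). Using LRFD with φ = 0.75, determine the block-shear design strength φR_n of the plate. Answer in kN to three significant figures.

348 kN

Shear plane L_v = 35 + 4·95 = 415 mm; A_gv = 415 × 5 = 2075 mm².
A_nv = (415 − 4.5·29) × 5 = 1422 mm².
A_nt = (50 − 0.5·29) × 5 = 177.5 mm².
0.6 F_u A_nv = 384.1 kN; 0.6 F_y A_gv = 435.8 kN → shear rupture governs the shear term.
R_n = 384.1 + 1.0 × 450 × 177.5 / 1000 = 463.9 kN.
Design strength φR_n = 0.75 × 463.9 = 348 kN.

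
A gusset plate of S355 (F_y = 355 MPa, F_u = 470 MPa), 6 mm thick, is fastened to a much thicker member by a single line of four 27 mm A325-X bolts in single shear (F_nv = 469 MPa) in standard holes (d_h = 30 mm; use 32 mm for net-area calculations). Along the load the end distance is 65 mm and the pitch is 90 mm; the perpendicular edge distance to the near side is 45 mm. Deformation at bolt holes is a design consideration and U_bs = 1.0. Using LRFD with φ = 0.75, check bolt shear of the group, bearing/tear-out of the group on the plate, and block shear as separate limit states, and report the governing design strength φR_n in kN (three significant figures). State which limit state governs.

344 kN (block shear governs)

Bolt shear: A_b = π·27²/4 = 572.6 mm²; R_n = 469 × 572.6 × 4 × 1 / 1000 = 1074 kN → 0.75 × 1074 = 806 kN.
Bearing: edge l_c = 50, r_n = 169.2 kN; interior l_c = 60, r_n = 182.7 kN; R_n = 169.2 + 3·182.7 = 717.4 kN → 538 kN.
Block shear: A_gv = 2010, A_nv = 1338, A_nt = 174 mm²; R_n = min(0.6F_uA_nv, 0.6F_yA_gv) + U_bs·F_u·A_nt = 459.1 kN → 344 kN.
Block shear governs: 344 kN.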